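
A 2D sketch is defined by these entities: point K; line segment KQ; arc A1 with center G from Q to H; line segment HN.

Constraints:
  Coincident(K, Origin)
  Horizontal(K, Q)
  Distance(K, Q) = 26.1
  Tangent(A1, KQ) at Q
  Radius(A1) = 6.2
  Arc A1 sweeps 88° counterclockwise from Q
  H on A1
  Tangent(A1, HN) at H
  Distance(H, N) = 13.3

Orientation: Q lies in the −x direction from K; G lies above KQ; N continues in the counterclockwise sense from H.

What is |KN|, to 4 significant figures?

27.38

On A1, Q sits at bearing -90° from G; an 88° counterclockwise sweep puts H at bearing -2°, so H = G + 6.2·(cos -2°, sin -2°) = (-19.90, 5.984). The tangent condition forces GH to be normal to HN, so HN runs along (−sin -2°, cos -2°); with |HN| = 13.3, N = (-19.44, 19.28). Then |KN| = |N − K| = 27.38.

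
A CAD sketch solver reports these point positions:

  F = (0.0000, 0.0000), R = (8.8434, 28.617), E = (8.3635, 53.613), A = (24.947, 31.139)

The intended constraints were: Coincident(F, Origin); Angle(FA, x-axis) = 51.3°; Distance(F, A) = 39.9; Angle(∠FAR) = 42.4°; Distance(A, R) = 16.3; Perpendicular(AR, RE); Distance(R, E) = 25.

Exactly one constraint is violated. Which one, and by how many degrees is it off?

Perpendicular(AR, RE) — off by 7.80°.

F = (0.00, 0.00) ✓; FA at 51.30° ✓; |FA| = 39.90 ✓; ∠FAR = 42.40° ✓; |AR| = 16.30 ✓; ∠(AR, RE) = 97.80° ✗; |RE| = 25.00 ✓.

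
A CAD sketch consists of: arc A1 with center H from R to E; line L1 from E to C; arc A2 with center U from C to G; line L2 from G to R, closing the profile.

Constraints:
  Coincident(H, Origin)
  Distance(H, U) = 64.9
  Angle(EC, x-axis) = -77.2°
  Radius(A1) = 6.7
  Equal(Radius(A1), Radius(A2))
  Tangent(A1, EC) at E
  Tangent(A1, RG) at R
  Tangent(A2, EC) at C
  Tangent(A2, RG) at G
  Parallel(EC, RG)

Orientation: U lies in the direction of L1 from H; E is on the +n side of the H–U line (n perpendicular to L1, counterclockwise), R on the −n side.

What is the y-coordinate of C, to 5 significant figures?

-61.803

The slot axis is L1's direction at -77.2°, so u = (cos -77.2°, sin -77.2°) = (0.22155, -0.97515) and n = (−sin -77.2°, cos -77.2°) = (0.97515, 0.22155). H is at the origin and U lies 64.9 along u from H, so U = 64.9·u = (14.378, -63.287). Tangency of A1 to both parallel lines with radius 6.7 puts E and R at H ± 6.7·n: E = (6.5335, 1.4844), R = (-6.5335, -1.4844). Equal radii place C and G the same way about U: C = U + 6.7·n = (20.912, -61.803), G = U − 6.7·n = (7.8450, -64.772). So C.y = -61.803.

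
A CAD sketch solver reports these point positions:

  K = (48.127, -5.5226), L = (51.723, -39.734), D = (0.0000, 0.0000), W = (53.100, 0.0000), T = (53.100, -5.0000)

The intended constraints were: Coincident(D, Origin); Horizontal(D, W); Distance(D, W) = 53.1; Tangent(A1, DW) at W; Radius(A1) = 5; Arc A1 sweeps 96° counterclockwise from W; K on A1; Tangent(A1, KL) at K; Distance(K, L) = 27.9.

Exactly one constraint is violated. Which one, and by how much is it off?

Distance(K, L) = 27.9 — off by 6.50.

D = (0.00, 0.00) ✓; D.y = 0.00, W.y = 0.00 ✓; |DW| = 53.10 ✓; ∠(TW, WD) = 90.00° ✓; |TW| = 5.000 ✓; bearing(T→K) − bearing(T→W) = 96.00° ✓; |TK| = 5.000 ✓; ∠(TK, KL) = 90.00° ✓; |KL| = 34.40 ✗.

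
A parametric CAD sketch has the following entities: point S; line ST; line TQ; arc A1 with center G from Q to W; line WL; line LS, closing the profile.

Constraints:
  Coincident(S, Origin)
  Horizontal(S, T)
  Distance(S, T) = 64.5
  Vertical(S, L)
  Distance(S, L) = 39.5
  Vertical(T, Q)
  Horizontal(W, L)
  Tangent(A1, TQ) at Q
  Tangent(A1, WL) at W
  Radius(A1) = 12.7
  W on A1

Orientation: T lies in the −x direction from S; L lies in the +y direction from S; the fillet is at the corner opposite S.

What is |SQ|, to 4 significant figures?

69.85

S is at the origin; S and T share the same y with |ST| = 64.5 and T on the −x side, so T = (-64.50, 0.000). S and L share the same x with |SL| = 39.5 and L on the +y side, so L = (0.000, 39.50). The virtual corner opposite S is at (-64.50, 39.50). A1 meets TQ tangentially, so GQ is at right angles to TQ and the tangent condition forces GW to be normal to WL, with radius 12.7, so the center G sits 12.7 in from both sides at G = (-51.80, 26.80). That places the tangent points at Q = (-64.50, 26.80) on TQ and W = (-51.80, 39.50) on WL. Then |SQ| = |Q − S| = 69.85.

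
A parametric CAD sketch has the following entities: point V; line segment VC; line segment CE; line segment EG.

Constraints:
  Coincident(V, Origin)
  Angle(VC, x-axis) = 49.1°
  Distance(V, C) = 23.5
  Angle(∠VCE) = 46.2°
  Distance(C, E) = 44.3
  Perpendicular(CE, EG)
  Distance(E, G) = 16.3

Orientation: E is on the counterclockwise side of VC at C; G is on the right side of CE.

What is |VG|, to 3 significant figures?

43.5

∠VCE = 46.2°, so CE runs at 49.1° + (180° − 46.2°) = 183° from the x-axis; with |CE| = 44.3, E = C + 44.3·(cos 183°, sin 183°) = (-28.9, 15.5). CE is perpendicular to EG; with |EG| = 16.3 on the right of CE, G = E + 16.3·(-0.0506, 0.999) = (-29.7, 31.8). Then |VG| = |G − V| = 43.5.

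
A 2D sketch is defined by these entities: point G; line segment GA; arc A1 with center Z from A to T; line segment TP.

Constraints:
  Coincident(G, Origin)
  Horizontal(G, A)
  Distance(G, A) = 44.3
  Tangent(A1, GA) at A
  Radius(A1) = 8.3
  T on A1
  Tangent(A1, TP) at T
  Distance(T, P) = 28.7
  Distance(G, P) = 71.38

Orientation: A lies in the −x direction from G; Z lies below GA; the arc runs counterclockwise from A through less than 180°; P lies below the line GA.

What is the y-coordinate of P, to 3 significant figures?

-30.1

Checks: ∠(ZA, AG) = 90.00° ✓; |ZT| = 8.300 ✓; ∠(ZT, TP) = 90.00° ✓; |TP| = 28.70 ✓; |GP| = 71.38 ✓.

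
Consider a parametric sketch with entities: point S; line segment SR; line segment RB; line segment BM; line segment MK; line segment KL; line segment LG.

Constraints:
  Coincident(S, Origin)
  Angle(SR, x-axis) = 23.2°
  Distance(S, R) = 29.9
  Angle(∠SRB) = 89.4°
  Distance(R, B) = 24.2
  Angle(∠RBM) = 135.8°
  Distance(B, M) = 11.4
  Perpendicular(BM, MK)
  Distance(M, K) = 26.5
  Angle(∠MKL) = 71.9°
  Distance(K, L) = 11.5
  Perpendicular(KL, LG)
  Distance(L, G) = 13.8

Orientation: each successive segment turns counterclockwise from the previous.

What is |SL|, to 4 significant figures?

15.50

S is at the origin; SR runs at 23.2° with length 29.9, so R = (27.48, 11.78). ∠SRB = 89.4° gives RB at 113.8° from the x-axis; with |RB| = 24.2, B = (17.72, 33.92). ∠RBM = 135.8° gives BM at 158.0° from the x-axis; with |BM| = 11.4, M = (7.146, 38.19). BM is perpendicular to MK, so MK runs at -112.0°; with |MK| = 26.5, K = (-2.781, 13.62). ∠MKL = 71.9° gives KL at -3.900° from the x-axis; with |KL| = 11.5, L = (8.693, 12.84). Then |SL| = |L − S| = 15.50.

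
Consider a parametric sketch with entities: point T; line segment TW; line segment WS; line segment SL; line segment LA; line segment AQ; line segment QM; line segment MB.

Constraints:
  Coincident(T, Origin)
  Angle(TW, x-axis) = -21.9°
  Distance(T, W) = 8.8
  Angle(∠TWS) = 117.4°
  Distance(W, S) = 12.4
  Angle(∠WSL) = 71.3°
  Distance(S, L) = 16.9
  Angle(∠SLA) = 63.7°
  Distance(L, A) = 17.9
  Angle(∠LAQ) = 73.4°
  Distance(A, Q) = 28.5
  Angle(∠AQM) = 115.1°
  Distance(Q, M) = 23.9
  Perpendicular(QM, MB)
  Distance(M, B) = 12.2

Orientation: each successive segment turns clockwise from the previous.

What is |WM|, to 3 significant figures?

38.8

T is at the origin; TW runs at -21.9° with length 8.8, so W = (8.16, -3.28). ∠TWS = 117.4° gives WS at -84.5° from the x-axis; with |WS| = 12.4, S = (9.35, -15.6). ∠WSL = 71.3° gives SL at 167° from the x-axis; with |SL| = 16.9, L = (-7.10, -11.8). ∠SLA = 63.7° gives LA at 50.5° from the x-axis; with |LA| = 17.9, A = (4.29, 2.05). ∠LAQ = 73.4° gives AQ at -56.1° from the x-axis; with |AQ| = 28.5, Q = (20.2, -21.6). ∠AQM = 115.1° gives QM at -121° from the x-axis; with |QM| = 23.9, M = (7.87, -42.1). Then |WM| = |M − W| = 38.8.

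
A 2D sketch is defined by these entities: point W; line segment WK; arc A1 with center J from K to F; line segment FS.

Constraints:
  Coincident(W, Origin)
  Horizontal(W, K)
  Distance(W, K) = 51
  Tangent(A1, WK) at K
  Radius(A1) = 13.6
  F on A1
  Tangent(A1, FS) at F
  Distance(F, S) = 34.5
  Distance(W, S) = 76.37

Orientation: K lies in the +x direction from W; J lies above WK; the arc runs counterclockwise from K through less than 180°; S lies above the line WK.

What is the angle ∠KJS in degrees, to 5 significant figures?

169.66°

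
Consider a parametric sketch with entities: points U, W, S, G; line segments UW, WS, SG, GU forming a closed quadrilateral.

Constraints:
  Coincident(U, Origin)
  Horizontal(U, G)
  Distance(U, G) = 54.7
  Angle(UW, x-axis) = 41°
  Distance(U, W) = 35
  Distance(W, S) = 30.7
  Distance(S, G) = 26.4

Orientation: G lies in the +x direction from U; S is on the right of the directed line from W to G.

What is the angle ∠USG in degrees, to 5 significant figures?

148.82°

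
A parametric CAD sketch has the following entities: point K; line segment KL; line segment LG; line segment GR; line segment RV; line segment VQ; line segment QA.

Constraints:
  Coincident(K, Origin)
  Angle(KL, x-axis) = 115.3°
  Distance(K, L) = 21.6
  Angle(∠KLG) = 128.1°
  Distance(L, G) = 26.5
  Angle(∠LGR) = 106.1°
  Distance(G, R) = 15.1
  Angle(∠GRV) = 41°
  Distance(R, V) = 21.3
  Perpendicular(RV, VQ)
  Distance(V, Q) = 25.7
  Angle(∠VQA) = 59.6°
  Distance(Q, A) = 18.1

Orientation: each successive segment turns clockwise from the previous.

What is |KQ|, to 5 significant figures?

53.641

K is at the origin; KL runs at 115.3° with length 21.6, so L = (-9.2309, 19.528). ∠KLG = 128.1° gives LG at 63.400° from the x-axis; with |LG| = 26.5, G = (2.6347, 43.223). ∠LGR = 106.1° gives GR at -10.500° from the x-axis; with |GR| = 15.1, R = (17.482, 40.472). ∠GRV = 41.0° gives RV at -149.50° from the x-axis; with |RV| = 21.3, V = (-0.87087, 29.661). The perpendicularity gives VQ at right angles to RV, so VQ runs at 120.50°; with |VQ| = 25.7, Q = (-13.915, 51.805). Then |KQ| = |Q − K| = 53.641.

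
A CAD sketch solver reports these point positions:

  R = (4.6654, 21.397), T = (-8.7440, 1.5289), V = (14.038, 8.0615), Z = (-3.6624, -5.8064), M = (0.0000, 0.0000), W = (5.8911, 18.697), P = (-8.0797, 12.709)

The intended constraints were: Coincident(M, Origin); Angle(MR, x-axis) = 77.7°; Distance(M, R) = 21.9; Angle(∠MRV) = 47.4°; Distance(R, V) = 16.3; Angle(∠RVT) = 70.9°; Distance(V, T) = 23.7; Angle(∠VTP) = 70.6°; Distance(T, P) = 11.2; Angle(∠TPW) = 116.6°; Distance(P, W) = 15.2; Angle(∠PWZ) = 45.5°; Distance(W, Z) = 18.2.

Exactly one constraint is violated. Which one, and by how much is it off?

Distance(W, Z) = 18.2 — off by 8.10.

M = (0.00, 0.00) ✓; MR at 77.70° ✓; |MR| = 21.90 ✓; ∠MRV = 47.40° ✓; |RV| = 16.30 ✓; ∠RVT = 70.90° ✓; |VT| = 23.70 ✓; ∠VTP = 70.60° ✓; |TP| = 11.20 ✓; ∠TPW = 116.6° ✓; |PW| = 15.20 ✓; ∠PWZ = 45.50° ✓; |WZ| = 26.30 ✗.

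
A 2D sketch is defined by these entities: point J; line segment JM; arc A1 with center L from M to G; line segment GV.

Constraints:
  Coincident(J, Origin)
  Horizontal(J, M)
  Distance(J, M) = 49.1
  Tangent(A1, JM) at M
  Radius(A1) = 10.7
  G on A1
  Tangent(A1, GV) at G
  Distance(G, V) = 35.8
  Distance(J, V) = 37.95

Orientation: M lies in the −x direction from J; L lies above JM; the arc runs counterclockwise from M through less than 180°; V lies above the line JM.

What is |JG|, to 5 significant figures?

40.779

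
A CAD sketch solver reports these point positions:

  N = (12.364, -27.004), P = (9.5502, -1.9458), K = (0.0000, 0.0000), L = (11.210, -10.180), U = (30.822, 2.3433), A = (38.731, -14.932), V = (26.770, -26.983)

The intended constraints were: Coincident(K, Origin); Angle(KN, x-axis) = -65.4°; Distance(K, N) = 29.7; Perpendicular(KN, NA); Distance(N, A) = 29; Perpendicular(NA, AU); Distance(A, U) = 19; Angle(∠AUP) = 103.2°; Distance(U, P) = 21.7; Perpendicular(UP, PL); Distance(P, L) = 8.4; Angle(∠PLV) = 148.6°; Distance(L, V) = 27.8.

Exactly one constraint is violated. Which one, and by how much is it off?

Distance(L, V) = 27.8 — off by 4.90.

K = (0.00, 0.00) ✓; KN at -65.40° ✓; |KN| = 29.70 ✓; ∠(KN, NA) = 90.00° ✓; |NA| = 29.00 ✓; ∠(NA, AU) = 90.00° ✓; |AU| = 19.00 ✓; ∠AUP = 103.2° ✓; |UP| = 21.70 ✓; ∠(UP, PL) = 90.00° ✓; |PL| = 8.400 ✓; ∠PLV = 148.6° ✓; |LV| = 22.90 ✗.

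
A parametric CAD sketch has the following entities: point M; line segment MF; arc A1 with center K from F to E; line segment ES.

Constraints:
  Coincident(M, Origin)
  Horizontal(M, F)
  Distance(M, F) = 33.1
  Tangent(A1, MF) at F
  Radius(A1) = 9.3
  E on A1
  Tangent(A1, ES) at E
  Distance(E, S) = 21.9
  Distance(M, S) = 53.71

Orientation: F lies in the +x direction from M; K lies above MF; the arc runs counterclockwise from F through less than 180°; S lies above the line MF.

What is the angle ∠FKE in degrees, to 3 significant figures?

84.7°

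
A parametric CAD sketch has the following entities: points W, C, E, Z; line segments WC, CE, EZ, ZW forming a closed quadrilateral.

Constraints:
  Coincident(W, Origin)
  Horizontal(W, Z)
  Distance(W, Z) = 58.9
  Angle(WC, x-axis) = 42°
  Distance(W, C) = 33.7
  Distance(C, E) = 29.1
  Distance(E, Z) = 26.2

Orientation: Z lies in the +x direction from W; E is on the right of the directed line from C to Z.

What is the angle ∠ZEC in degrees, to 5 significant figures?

94.569°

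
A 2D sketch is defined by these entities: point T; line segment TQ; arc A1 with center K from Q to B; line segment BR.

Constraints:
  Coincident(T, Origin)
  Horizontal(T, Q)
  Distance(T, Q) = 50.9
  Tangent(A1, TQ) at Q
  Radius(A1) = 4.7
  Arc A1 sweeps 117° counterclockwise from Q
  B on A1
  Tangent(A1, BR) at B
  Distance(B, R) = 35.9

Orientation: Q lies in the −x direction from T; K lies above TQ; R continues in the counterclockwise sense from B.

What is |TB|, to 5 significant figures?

47.209

T is at the origin; T and Q share the same y with |TQ| = 50.9 and Q on the −x side, so Q = (-50.900, 0.0000). Since A1 is tangent to TQ there, KQ ⟂ TQ, so K = Q + (0, 4.7) = (-50.900, 4.7000). On A1, Q sits at bearing -90° from K; a 117° counterclockwise sweep puts B at bearing 27°, so B = K + 4.7·(cos 27°, sin 27°) = (-46.712, 6.8338). Then |TB| = |B − T| = 47.209.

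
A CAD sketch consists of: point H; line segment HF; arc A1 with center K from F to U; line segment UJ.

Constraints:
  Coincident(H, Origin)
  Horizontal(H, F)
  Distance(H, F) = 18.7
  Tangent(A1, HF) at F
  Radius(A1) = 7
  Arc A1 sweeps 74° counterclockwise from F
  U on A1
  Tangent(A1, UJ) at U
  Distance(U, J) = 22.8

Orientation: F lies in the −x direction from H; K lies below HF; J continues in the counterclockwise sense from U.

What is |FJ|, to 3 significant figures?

30.0

H is at the origin; HF is horizontal with |HF| = 18.7 and F on the −x side, so F = (-18.7, 0.00). Since A1 is tangent to HF there, KF ⟂ HF, so K = F + (0, -7) = (-18.7, -7.00). On A1, F sits at bearing 90° from K; a 74° counterclockwise sweep puts U at bearing 164°, so U = K + 7.0·(cos 164°, sin 164°) = (-25.4, -5.07). The tangent condition forces KU to be normal to UJ, so UJ runs along (−sin 164°, cos 164°); with |UJ| = 22.8, J = (-31.7, -27.0). Then |FJ| = |J − F| = 30.0.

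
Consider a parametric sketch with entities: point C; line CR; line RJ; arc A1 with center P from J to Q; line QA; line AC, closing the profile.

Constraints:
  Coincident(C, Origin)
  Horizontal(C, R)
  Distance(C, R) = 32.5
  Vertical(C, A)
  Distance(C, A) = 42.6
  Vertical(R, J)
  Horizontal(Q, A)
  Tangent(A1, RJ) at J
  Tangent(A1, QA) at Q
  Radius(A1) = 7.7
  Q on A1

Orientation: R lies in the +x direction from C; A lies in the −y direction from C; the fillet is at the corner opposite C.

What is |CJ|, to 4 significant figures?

47.69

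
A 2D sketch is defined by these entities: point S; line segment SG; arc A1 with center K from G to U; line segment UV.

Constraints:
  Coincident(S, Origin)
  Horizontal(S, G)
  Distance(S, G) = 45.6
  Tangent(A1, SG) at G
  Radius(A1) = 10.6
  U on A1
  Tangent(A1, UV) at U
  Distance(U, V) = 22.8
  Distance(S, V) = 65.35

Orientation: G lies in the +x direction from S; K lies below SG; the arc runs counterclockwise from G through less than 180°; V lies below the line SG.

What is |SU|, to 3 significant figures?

43.0

Checks: |KU| = 10.60 ✓; ∠(KU, UV) = 90.00° ✓; |UV| = 22.80 ✓; |SV| = 65.35 ✓.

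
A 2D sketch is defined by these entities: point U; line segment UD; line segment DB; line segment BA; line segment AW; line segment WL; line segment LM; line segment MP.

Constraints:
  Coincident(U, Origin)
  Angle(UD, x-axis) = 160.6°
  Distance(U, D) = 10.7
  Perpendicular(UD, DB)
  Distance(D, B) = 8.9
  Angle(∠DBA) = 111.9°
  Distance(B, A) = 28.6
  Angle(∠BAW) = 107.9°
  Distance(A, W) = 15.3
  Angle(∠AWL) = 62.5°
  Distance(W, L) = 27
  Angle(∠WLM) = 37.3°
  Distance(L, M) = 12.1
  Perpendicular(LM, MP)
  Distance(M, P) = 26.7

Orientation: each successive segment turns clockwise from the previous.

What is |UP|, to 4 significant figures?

28.08

U is at the origin; UD runs at 160.6° with length 10.7, so D = (-10.09, 3.554). UD is perpendicular to DB, so DB runs at 70.60°; with |DB| = 8.9, B = (-7.136, 11.95). ∠DBA = 111.9° gives BA at 2.500° from the x-axis; with |BA| = 28.6, A = (21.44, 13.20). ∠BAW = 107.9° gives AW at -69.60° from the x-axis; with |AW| = 15.3, W = (26.77, -1.144). ∠AWL = 62.5° gives WL at 172.9° from the x-axis; with |WL| = 27.0, L = (-0.02328, 2.193). ∠WLM = 37.3° gives LM at 30.20° from the x-axis; with |LM| = 12.1, M = (10.43, 8.280). LM ⟂ MP, so MP runs at -59.80°; with |MP| = 26.7, P = (23.87, -14.80). Then |UP| = |P − U| = 28.08.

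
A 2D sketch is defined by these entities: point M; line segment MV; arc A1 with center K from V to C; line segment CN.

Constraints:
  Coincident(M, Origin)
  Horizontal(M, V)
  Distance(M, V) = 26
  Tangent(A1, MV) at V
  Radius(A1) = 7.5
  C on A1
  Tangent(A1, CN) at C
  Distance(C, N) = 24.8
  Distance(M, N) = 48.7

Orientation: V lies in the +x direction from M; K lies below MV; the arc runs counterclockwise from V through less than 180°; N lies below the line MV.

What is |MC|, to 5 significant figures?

24.261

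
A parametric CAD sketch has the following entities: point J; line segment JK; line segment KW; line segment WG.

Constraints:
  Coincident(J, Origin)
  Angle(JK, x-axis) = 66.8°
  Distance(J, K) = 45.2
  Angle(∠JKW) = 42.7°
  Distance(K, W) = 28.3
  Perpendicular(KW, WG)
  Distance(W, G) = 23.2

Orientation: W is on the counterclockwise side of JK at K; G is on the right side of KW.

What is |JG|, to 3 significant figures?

54.1

∠JKW = 42.7°, so KW runs at 66.8° + (180° − 42.7°) = 204° from the x-axis; with |KW| = 28.3, W = K + 28.3·(cos 204°, sin 204°) = (-8.03, 30.0). KW is perpendicular to WG; with |WG| = 23.2 on the right of KW, G = W + 23.2·(-0.408, 0.913) = (-17.5, 51.2). Then |JG| = |G − J| = 54.1.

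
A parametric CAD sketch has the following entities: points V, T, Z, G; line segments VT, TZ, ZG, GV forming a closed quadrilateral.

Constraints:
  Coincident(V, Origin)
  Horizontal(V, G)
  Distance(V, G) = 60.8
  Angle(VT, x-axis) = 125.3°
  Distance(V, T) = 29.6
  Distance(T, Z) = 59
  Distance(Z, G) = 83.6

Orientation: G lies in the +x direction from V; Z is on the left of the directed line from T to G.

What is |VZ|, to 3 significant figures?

73.9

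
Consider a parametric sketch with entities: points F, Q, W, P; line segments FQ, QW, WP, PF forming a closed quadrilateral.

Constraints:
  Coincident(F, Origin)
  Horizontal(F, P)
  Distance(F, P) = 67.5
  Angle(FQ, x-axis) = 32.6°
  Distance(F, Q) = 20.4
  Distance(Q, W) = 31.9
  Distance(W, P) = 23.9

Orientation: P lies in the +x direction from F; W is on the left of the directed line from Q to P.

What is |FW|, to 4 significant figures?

51.07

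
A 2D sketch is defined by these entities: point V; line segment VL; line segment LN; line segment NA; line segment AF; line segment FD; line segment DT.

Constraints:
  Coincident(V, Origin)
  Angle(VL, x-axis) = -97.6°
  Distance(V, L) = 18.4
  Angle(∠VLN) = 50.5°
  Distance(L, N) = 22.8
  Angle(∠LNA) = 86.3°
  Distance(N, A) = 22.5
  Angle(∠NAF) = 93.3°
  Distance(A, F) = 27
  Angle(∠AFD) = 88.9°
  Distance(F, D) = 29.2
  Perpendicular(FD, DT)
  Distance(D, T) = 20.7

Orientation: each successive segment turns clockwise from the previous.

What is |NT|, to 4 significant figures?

9.469

∠AFD = 88.9° gives FD at -138.6° from the x-axis; with |FD| = 29.2, D = (-4.180, -26.53). FD is perpendicular to DT, so DT runs at 131.4°; with |DT| = 20.7, T = (-17.87, -11.01). Then |NT| = |T − N| = 9.469.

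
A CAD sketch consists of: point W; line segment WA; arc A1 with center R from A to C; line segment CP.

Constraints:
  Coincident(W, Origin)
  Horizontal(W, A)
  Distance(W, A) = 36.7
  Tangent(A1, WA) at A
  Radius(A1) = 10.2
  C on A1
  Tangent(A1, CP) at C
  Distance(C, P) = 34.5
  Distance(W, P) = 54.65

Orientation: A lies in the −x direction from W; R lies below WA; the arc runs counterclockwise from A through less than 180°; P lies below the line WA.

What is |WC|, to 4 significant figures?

48.13

Checks: W = (0.00, 0.00) ✓; |RC| = 10.20 ✓; ∠(RC, CP) = 90.00° ✓; |CP| = 34.50 ✓; |WP| = 54.65 ✓.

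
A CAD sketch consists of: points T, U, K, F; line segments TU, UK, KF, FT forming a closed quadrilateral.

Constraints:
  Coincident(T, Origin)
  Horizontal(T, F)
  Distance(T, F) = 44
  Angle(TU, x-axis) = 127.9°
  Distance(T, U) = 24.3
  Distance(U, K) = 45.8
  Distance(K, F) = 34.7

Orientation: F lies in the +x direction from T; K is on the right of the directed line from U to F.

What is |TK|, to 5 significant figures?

21.503

T is at the origin; T and F share the same y with |TF| = 44.0 and F in +x, so F = (44.0, 0). TU runs at 127.9° with |TU| = 24.3, so U = (-14.927, 19.175). K is determined by |UK| = 45.8 and |KF| = 34.7 together: it lies at the intersection of circle(U, 45.8) and circle(F, 34.7). With |UF| = 61.968, the foot of the radical line on UF is 38.194 from U and the perpendicular offset is √(45.8² − 38.194²) = 25.276. Taking the right-of-UF solution: K = (13.571, -16.679).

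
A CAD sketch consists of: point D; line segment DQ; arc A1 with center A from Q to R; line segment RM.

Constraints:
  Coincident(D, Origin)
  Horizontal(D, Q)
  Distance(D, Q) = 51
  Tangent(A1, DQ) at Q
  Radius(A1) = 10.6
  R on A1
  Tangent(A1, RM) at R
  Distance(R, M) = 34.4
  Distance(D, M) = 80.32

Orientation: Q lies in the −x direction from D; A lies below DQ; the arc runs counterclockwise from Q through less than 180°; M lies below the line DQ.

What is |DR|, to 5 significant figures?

61.955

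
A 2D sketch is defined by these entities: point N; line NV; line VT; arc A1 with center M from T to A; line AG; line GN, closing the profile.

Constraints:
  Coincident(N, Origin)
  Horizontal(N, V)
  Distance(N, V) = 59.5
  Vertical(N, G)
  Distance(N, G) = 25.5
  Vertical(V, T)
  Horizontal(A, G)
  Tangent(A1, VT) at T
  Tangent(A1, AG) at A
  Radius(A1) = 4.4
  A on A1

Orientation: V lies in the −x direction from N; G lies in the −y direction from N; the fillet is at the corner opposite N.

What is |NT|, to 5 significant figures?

63.130

N is at the origin; NV is horizontal with |NV| = 59.5 and V on the −x side, so V = (-59.500, 0.0000). N and G share the same x with |NG| = 25.5 and G on the −y side, so G = (0.0000, -25.500). The virtual corner opposite N is at (-59.500, -25.500). Since A1 is tangent to VT there, MT ⟂ VT and tangency of A1 to AG means the radius MA is perpendicular to AG, with radius 4.4, so the center M sits 4.4 in from both sides at M = (-55.100, -21.100). That places the tangent points at T = (-59.500, -21.100) on VT and A = (-55.100, -25.500) on AG. Then |NT| = |T − N| = 63.130.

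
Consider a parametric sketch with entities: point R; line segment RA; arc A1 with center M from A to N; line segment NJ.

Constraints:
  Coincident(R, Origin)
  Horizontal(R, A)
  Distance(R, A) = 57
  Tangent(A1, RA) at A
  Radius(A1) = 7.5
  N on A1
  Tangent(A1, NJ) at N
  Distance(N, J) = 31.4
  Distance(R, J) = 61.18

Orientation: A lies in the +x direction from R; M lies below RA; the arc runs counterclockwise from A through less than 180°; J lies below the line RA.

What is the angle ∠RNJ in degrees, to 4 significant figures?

94.67°

R is at the origin; RA is horizontal with |RA| = 57.0 and A on the +x side, so A = (57.00, 0.000). Tangency of A1 to RA means the radius MA is perpendicular to RA, so M = A + (0, -7.5) = (57.00, -7.500). Since MN ⟂ NJ (tangency), |MJ| = √(7.5² + 31.4²) = 32.28 regardless of where N sits on A1. So J lies on both circle(R, 61.18) and circle(M, 32.28); the below-RA intersection is J = (47.63, -38.39). N is the foot of the tangent from J: N = (49.51, -7.051).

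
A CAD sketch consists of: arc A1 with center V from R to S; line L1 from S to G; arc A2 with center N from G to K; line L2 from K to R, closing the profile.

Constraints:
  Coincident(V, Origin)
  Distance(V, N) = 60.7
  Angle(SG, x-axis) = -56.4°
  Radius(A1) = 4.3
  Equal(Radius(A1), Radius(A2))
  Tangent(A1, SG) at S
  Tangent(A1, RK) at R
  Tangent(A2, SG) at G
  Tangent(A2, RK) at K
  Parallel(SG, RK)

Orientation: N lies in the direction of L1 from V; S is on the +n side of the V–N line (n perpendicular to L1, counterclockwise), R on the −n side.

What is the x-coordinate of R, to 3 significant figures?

-3.58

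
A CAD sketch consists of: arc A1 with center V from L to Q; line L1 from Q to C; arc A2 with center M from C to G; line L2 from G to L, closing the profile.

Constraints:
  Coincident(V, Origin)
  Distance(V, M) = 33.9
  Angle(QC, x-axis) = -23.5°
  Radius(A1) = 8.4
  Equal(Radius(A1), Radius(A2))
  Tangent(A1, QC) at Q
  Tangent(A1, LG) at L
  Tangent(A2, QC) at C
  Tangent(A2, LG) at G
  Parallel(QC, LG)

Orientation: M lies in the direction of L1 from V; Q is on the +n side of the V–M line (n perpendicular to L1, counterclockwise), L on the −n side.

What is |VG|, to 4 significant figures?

34.93

The slot axis is L1's direction at -23.5°, so u = (cos -23.5°, sin -23.5°) = (0.9171, -0.3987) and n = (−sin -23.5°, cos -23.5°) = (0.3987, 0.9171). V is at the origin and M lies 33.9 along u from V, so M = 33.9·u = (31.09, -13.52). Tangency of A1 to both parallel lines with radius 8.4 puts Q and L at V ± 8.4·n: Q = (3.349, 7.703), L = (-3.349, -7.703). Equal radii place C and G the same way about M: C = M + 8.4·n = (34.44, -5.814), G = M − 8.4·n = (27.74, -21.22). Then |VG| = |G − V| = 34.93.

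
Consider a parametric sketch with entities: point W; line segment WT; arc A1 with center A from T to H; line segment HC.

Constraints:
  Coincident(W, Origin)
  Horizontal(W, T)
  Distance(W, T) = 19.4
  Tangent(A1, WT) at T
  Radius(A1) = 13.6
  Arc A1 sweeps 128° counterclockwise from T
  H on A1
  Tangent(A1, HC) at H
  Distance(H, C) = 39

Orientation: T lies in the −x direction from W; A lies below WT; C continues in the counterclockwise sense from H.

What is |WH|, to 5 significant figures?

37.281

The tangent condition forces AT to be normal to WT, so A = T + (0, -13.6) = (-19.400, -13.600). On A1, T sits at bearing 90° from A; a 128° counterclockwise sweep puts H at bearing 218°, so H = A + 13.6·(cos 218°, sin 218°) = (-30.117, -21.973). Then |WH| = |H − W| = 37.281.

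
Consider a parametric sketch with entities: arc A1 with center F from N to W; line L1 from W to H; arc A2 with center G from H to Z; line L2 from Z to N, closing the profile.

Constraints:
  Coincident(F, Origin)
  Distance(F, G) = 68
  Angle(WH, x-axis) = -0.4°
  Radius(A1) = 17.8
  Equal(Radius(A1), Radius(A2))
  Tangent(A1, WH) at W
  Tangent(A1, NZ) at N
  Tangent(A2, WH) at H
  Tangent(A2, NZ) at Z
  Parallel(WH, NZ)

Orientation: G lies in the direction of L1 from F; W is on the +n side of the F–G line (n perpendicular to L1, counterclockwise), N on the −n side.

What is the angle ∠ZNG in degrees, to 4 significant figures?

14.67°

The slot axis is L1's direction at -0.4°, so u = (cos -0.4°, sin -0.4°) = (1.000, -0.006981) and n = (−sin -0.4°, cos -0.4°) = (0.006981, 1.000). F is at the origin and G lies 68.0 along u from F, so G = 68.0·u = (68.00, -0.4747). Tangency of A1 to both parallel lines with radius 17.8 puts W and N at F ± 17.8·n: W = (0.1243, 17.80), N = (-0.1243, -17.80). Equal radii place H and Z the same way about G: H = G + 17.8·n = (68.12, 17.32), Z = G − 17.8·n = (67.87, -18.27). Then cos ∠ZNG = NZ·NG / (|NZ||NG|), giving 14.67°.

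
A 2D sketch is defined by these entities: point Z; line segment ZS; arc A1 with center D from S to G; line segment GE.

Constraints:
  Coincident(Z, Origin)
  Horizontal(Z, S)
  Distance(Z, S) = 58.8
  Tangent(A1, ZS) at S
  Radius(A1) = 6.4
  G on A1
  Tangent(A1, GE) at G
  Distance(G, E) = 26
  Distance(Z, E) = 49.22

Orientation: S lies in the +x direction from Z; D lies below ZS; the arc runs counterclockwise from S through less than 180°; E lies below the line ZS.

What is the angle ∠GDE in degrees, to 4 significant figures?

76.17°

Checks: |DG| = 6.400 ✓; ∠(DG, GE) = 90.00° ✓; |GE| = 26.00 ✓; |ZE| = 49.22 ✓.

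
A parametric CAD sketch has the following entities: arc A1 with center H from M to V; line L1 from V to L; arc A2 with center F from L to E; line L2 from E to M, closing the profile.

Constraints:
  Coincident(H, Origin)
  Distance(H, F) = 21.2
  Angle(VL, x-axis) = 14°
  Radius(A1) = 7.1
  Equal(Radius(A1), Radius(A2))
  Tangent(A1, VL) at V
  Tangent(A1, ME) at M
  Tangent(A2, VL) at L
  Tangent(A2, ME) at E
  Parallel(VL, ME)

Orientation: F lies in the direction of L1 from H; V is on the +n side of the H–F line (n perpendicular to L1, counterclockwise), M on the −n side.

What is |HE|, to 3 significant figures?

22.4

Tangency of A1 to both parallel lines with radius 7.1 puts V and M at H ± 7.1·n: V = (-1.72, 6.89), M = (1.72, -6.89). Equal radii place L and E the same way about F: L = F + 7.1·n = (18.9, 12.0), E = F − 7.1·n = (22.3, -1.76). Then |HE| = |E − H| = 22.4.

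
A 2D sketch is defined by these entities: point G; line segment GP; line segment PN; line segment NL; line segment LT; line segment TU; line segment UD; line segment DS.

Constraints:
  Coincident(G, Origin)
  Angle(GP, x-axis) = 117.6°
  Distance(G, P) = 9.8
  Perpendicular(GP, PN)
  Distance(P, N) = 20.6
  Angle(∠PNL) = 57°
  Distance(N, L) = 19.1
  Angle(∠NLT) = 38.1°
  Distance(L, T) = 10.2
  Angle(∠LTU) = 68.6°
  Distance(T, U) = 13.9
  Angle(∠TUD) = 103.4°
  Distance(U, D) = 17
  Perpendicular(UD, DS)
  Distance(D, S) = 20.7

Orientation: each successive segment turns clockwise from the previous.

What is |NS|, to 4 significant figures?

32.25

∠TUD = 103.4° gives UD at -65.30° from the x-axis; with |UD| = 17.0, D = (27.14, -4.924). The perpendicularity gives DS at right angles to UD, so DS runs at -155.3°; with |DS| = 20.7, S = (8.336, -13.57). Then |NS| = |S − N| = 32.25.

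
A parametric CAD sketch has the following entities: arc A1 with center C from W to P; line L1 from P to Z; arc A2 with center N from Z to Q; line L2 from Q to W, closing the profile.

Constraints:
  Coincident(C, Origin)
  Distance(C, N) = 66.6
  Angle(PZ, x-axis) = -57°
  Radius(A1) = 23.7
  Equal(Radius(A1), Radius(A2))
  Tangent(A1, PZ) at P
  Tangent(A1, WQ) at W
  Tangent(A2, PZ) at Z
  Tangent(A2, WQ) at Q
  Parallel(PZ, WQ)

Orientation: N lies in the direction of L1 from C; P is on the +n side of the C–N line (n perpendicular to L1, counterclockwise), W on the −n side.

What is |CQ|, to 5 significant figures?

70.691

The slot axis is L1's direction at -57.0°, so u = (cos -57.0°, sin -57.0°) = (0.54464, -0.83867) and n = (−sin -57.0°, cos -57.0°) = (0.83867, 0.54464). C is at the origin and N lies 66.6 along u from C, so N = 66.6·u = (36.273, -55.855). Tangency of A1 to both parallel lines with radius 23.7 puts P and W at C ± 23.7·n: P = (19.876, 12.908), W = (-19.876, -12.908). Equal radii place Z and Q the same way about N: Z = N + 23.7·n = (56.149, -42.948), Q = N − 23.7·n = (16.396, -68.763). Then |CQ| = |Q − C| = 70.691.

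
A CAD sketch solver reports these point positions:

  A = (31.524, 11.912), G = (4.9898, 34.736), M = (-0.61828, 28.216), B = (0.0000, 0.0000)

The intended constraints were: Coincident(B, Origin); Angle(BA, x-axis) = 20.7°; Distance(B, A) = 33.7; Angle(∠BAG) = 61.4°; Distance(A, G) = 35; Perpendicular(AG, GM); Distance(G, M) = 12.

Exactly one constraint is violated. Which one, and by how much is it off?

Distance(G, M) = 12 — off by 3.40.

B = (0.00, 0.00) ✓; BA at 20.70° ✓; |BA| = 33.70 ✓; ∠BAG = 61.40° ✓; |AG| = 35.00 ✓; ∠(AG, GM) = 90.00° ✓; |GM| = 8.600 ✗.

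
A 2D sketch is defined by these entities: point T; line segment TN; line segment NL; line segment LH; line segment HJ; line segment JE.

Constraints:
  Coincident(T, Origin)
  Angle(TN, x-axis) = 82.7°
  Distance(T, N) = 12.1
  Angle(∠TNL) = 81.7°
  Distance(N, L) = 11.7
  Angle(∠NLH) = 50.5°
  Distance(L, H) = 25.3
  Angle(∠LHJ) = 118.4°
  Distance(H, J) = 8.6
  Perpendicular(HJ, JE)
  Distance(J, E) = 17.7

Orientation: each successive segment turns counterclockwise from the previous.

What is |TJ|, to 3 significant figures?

15.7

T is at the origin; TN runs at 82.7° with length 12.1, so N = (1.54, 12.0). ∠TNL = 81.7° gives NL at -179° from the x-axis; with |NL| = 11.7, L = (-10.2, 11.8). ∠NLH = 50.5° gives LH at -49.5° from the x-axis; with |LH| = 25.3, H = (6.27, -7.44). ∠LHJ = 118.4° gives HJ at 12.1° from the x-axis; with |HJ| = 8.6, J = (14.7, -5.64). Then |TJ| = |J − T| = 15.7.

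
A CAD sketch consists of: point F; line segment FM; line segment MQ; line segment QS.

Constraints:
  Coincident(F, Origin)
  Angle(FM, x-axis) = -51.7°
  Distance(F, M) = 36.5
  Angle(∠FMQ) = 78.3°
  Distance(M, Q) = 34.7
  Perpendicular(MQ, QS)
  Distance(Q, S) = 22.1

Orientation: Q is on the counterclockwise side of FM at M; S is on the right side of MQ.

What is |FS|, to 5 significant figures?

63.960

F is at the origin; FM runs at -51.7° with length 36.5, so M = 36.5·(cos -51.7°, sin -51.7°) = (22.622, -28.644). ∠FMQ = 78.3°, so MQ runs at -51.7° + (180° − 78.3°) = 50.000° from the x-axis; with |MQ| = 34.7, Q = M + 34.7·(cos 50.000°, sin 50.000°) = (44.927, -2.0626). MQ ⟂ QS; with |QS| = 22.1 on the right of MQ, S = Q + 22.1·(0.76604, -0.64279) = (61.856, -16.268). Then |FS| = |S − F| = 63.960.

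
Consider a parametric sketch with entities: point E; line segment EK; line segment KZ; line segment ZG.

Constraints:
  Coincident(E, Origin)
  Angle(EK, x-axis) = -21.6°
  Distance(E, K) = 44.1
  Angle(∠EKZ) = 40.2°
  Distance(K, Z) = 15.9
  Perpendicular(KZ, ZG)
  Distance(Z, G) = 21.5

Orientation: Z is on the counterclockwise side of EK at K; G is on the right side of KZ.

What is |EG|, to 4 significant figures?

53.04

E is at the origin; EK runs at -21.6° with length 44.1, so K = 44.1·(cos -21.6°, sin -21.6°) = (41.00, -16.23). ∠EKZ = 40.2°, so KZ runs at -21.6° + (180° − 40.2°) = 118.2° from the x-axis; with |KZ| = 15.9, Z = K + 15.9·(cos 118.2°, sin 118.2°) = (33.49, -2.222). KZ ⟂ ZG; with |ZG| = 21.5 on the right of KZ, G = Z + 21.5·(0.8813, 0.4726) = (52.44, 7.938). Then |EG| = |G − E| = 53.04.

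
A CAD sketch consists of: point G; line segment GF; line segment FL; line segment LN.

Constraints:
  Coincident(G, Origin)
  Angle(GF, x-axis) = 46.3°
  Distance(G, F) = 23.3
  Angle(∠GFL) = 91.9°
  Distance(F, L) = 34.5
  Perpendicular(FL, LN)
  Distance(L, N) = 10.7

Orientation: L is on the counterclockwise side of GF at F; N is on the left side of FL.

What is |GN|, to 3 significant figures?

37.5

G is at the origin; GF runs at 46.3° with length 23.3, so F = 23.3·(cos 46.3°, sin 46.3°) = (16.1, 16.8). ∠GFL = 91.9°, so FL runs at 46.3° + (180° − 91.9°) = 134° from the x-axis; with |FL| = 34.5, L = F + 34.5·(cos 134°, sin 134°) = (-8.04, 41.5). The perpendicularity gives LN at right angles to FL; with |LN| = 10.7 on the left of FL, N = L + 10.7·(-0.714, -0.700) = (-15.7, 34.0). Then |GN| = |N − G| = 37.5.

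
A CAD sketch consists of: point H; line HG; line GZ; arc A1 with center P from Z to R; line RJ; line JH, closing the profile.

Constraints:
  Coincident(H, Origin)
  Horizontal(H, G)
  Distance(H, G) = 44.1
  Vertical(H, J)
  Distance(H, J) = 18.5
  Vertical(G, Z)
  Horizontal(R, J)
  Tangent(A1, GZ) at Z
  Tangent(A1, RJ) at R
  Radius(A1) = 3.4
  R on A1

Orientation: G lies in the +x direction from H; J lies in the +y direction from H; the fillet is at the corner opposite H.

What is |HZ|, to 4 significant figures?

46.61

H is at the origin; H and G share the same y with |HG| = 44.1 and G on the +x side, so G = (44.10, 0.000). H and J share the same x with |HJ| = 18.5 and J on the +y side, so J = (0.000, 18.50). The virtual corner opposite H is at (44.10, 18.50). A1 meets GZ tangentially, so PZ is at right angles to GZ and since A1 is tangent to RJ there, PR ⟂ RJ, with radius 3.4, so the center P sits 3.4 in from both sides at P = (40.70, 15.10). That places the tangent points at Z = (44.10, 15.10) on GZ and R = (40.70, 18.50) on RJ. Then |HZ| = |Z − H| = 46.61.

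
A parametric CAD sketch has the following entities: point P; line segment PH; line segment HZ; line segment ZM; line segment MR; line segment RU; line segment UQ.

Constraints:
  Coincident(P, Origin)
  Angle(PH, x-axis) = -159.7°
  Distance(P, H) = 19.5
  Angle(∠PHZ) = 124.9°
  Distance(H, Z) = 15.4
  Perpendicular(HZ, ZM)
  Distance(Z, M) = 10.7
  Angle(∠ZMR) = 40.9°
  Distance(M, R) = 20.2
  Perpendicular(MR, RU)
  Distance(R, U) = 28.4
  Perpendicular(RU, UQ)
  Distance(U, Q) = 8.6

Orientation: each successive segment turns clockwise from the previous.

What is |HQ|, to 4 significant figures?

33.68

The perpendicularity gives RU at right angles to MR, so RU runs at -173.9°; with |RU| = 28.4, U = (-50.92, -12.29). RU ⟂ UQ, so UQ runs at 96.10°; with |UQ| = 8.6, Q = (-51.83, -3.742). Then |HQ| = |Q − H| = 33.68.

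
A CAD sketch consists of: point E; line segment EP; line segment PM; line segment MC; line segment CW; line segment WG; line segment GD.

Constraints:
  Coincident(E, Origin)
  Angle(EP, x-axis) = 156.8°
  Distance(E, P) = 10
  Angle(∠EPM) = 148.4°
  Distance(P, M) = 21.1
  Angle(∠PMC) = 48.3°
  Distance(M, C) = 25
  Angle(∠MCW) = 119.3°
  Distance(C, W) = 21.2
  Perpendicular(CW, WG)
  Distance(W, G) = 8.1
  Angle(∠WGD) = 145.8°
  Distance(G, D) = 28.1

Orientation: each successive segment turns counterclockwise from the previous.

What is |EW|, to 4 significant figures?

11.76

E is at the origin; EP runs at 156.8° with length 10.0, so P = (-9.191, 3.939). ∠EPM = 148.4° gives PM at -171.6° from the x-axis; with |PM| = 21.1, M = (-30.06, 0.8571). ∠PMC = 48.3° gives MC at -39.90° from the x-axis; with |MC| = 25.0, C = (-10.89, -15.18). ∠MCW = 119.3° gives CW at 20.80° from the x-axis; with |CW| = 21.2, W = (8.932, -7.651). Then |EW| = |W − E| = 11.76.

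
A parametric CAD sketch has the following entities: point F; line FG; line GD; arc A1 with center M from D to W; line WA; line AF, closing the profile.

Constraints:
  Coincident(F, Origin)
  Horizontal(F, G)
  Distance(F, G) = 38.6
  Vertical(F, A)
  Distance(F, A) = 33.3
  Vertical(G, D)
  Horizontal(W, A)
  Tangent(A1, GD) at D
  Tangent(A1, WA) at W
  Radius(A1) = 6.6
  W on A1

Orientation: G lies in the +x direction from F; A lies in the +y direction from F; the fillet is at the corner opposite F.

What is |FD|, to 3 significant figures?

46.9

F is at the origin; F and G share the same y with |FG| = 38.6 and G on the +x side, so G = (38.6, 0.00). FA is vertical with |FA| = 33.3 and A on the +y side, so A = (0.00, 33.3). The virtual corner opposite F is at (38.6, 33.3). A1 meets GD tangentially, so MD is at right angles to GD and since A1 is tangent to WA there, MW ⟂ WA, with radius 6.6, so the center M sits 6.6 in from both sides at M = (32.0, 26.7). That places the tangent points at D = (38.6, 26.7) on GD and W = (32.0, 33.3) on WA. Then |FD| = |D − F| = 46.9.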